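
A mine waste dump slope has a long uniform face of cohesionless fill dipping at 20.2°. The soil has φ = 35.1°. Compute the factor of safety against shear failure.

For a dry cohesionless infinite slope the factor of safety is FS = tanφ / tanβ.
FS = tan35.1° / tan20.2° = 0.7028 / 0.3679 = 1.910

FS = 1.91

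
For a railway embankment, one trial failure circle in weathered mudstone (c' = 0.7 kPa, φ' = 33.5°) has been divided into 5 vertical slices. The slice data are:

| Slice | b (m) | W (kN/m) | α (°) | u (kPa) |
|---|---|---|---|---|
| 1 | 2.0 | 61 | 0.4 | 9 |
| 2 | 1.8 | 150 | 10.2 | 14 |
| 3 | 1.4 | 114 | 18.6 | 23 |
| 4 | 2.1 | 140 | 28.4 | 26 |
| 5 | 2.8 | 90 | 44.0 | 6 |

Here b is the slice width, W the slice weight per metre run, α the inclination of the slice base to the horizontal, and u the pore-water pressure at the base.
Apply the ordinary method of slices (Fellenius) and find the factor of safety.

FS = 1.22

Ordinary method of slices: FS = Σ[c'·Δl_i + (W_i cosα_i − u_i·Δl_i)·tanφ'] / Σ W_i sinα_i, with Δl_i = b_i / cosα_i.
Slice 1: Δl = 2.0/cos0.4° = 2.000 m; N'_1 = 61·cos0.4° − 9·2.000 = 43.0; c'Δl = 1.40; W sinα = 0.4
Slice 2: Δl = 1.8/cos10.2° = 1.829 m; N'_2 = 150·cos10.2° − 14·1.829 = 122.0; c'Δl = 1.28; W sinα = 26.6
Slice 3: Δl = 1.4/cos18.6° = 1.477 m; N'_3 = 114·cos18.6° − 23·1.477 = 74.1; c'Δl = 1.03; W sinα = 36.4
Slice 4: Δl = 2.1/cos28.4° = 2.387 m; N'_4 = 140·cos28.4° − 26·2.387 = 61.1; c'Δl = 1.67; W sinα = 66.6
Slice 5: Δl = 2.8/cos44.0° = 3.892 m; N'_5 = 90·cos44.0° − 6·3.892 = 41.4; c'Δl = 2.72; W sinα = 62.5
Σc'Δl = 8.1 kN/m; ΣN' = 341.6 kN/m; ΣW sinα = 192.5 kN/m
Resisting = 8.1 + 341.6·tan33.5° = 8.1 + 226.1 = 234.2 kN/m
FS = 234.2 / 192.5 = 1.217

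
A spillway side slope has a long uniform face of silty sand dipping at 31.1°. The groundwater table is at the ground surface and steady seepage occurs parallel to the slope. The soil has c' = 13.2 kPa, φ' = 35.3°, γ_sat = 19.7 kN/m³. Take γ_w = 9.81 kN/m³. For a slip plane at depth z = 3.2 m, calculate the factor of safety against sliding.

With seepage parallel to the slope and the water table at the surface, the effective normal stress on the slip plane uses the buoyant unit weight γ' = γ_sat − γ_w while the driving shear stress uses γ_sat:
FS = [c' + γ' z cos²β tanφ'] / [γ_sat z sinβ cosβ]
γ' = 19.7 − 9.81 = 9.89 kN/m³
Numerator = 13.2 + 9.89·3.2·cos²31.1°·tan35.3° = 13.2 + 9.89·3.2·0.7332·0.7080 = 29.629 kPa
Denominator = 19.7·3.2·sin31.1°·cos31.1° = 19.7·3.2·0.5165·0.8563 = 27.882 kPa
FS = 29.629 / 27.882 = 1.063

FS = 1.06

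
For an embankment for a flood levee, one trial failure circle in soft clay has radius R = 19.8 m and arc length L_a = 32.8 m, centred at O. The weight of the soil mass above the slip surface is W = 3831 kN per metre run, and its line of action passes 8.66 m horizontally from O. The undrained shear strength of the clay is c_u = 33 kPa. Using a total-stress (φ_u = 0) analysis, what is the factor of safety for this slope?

Taking moments about the centre O, the resisting moment is provided by the undrained shear strength acting along the arc:
M_R = c_u·L_a·R = 33·32.80·19.8 = 21431.5 kN·m/m
M_D = W·d = 3831·8.66 = 33176.5 kN·m/m
FS = M_R / M_D = 21431.5 / 33176.5 = 0.646

FS = 0.65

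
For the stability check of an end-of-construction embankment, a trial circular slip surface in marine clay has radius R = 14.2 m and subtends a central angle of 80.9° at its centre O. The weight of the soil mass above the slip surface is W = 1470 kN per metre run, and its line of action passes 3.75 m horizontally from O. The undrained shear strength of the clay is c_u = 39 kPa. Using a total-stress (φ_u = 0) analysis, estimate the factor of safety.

Taking moments about the centre O, the resisting moment is provided by the undrained shear strength acting along the arc:
Arc length L_a = R·θ = 14.2·(80.9°·π/180) = 14.2·1.4120 = 20.05 m
M_R = c_u·L_a·R = 39·20.05·14.2 = 11103.7 kN·m/m
M_D = W·d = 1470·3.75 = 5512.5 kN·m/m
FS = M_R / M_D = 11103.7 / 5512.5 = 2.014

FS = 2.01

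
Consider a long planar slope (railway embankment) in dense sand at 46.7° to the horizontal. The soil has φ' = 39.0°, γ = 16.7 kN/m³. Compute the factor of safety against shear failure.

FS = 0.76

For a dry cohesionless infinite slope the factor of safety is FS = tanφ' / tanβ.
FS = tan39.0° / tan46.7° = 0.8098 / 1.0612 = 0.763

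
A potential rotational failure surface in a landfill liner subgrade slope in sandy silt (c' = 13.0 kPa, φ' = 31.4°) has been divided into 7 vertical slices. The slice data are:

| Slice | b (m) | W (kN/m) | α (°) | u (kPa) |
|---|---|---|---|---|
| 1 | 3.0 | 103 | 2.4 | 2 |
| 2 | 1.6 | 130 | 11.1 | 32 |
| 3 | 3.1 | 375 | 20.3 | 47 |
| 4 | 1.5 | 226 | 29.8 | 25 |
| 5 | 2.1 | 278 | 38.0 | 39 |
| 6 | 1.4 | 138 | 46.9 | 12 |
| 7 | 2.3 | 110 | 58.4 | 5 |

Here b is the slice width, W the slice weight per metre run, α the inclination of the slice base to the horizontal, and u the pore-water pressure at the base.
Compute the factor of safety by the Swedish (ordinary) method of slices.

Ordinary method of slices: FS = Σ[c'·Δl_i + (W_i cosα_i − u_i·Δl_i)·tanφ'] / Σ W_i sinα_i, with Δl_i = b_i / cosα_i.
Slice 1: Δl = 3.0/cos2.4° = 3.003 m; N'_1 = 103·cos2.4° − 2·3.003 = 96.9; c'Δl = 39.03; W sinα = 4.3
Slice 2: Δl = 1.6/cos11.1° = 1.631 m; N'_2 = 130·cos11.1° − 32·1.631 = 75.4; c'Δl = 21.20; W sinα = 25.0
Slice 3: Δl = 3.1/cos20.3° = 3.305 m; N'_3 = 375·cos20.3° − 47·3.305 = 196.4; c'Δl = 42.97; W sinα = 130.1
Slice 4: Δl = 1.5/cos29.8° = 1.729 m; N'_4 = 226·cos29.8° − 25·1.729 = 152.9; c'Δl = 22.47; W sinα = 112.3
Slice 5: Δl = 2.1/cos38.0° = 2.665 m; N'_5 = 278·cos38.0° − 39·2.665 = 115.1; c'Δl = 34.64; W sinα = 171.2
Slice 6: Δl = 1.4/cos46.9° = 2.049 m; N'_6 = 138·cos46.9° − 12·2.049 = 69.7; c'Δl = 26.64; W sinα = 100.8
Slice 7: Δl = 2.3/cos58.4° = 4.389 m; N'_7 = 110·cos58.4° − 5·4.389 = 35.7; c'Δl = 57.06; W sinα = 93.7
Σc'Δl = 244.0 kN/m; ΣN' = 742.1 kN/m; ΣW sinα = 637.4 kN/m
Resisting = 244.0 + 742.1·tan31.4° = 244.0 + 453.0 = 697.0 kN/m
FS = 697.0 / 637.4 = 1.094

FS = 1.09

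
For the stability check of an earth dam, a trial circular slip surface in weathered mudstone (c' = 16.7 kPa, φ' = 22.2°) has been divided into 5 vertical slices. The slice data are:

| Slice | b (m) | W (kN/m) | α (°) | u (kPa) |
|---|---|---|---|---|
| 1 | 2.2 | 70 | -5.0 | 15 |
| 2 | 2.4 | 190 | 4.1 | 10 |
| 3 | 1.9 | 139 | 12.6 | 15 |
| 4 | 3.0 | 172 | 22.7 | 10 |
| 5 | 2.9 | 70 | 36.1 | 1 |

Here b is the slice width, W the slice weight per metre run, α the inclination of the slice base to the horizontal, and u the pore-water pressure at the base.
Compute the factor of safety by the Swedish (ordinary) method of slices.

Ordinary method of slices: FS = Σ[c'·Δl_i + (W_i cosα_i − u_i·Δl_i)·tanφ'] / Σ W_i sinα_i, with Δl_i = b_i / cosα_i.
Slice 1: Δl = 2.2/cos(-5.0°) = 2.208 m; N'_1 = 70·cos(-5.0°) − 15·2.208 = 36.6; c'Δl = 36.88; W sinα = -6.1
Slice 2: Δl = 2.4/cos4.1° = 2.406 m; N'_2 = 190·cos4.1° − 10·2.406 = 165.5; c'Δl = 40.18; W sinα = 13.6
Slice 3: Δl = 1.9/cos12.6° = 1.947 m; N'_3 = 139·cos12.6° − 15·1.947 = 106.4; c'Δl = 32.51; W sinα = 30.3
Slice 4: Δl = 3.0/cos22.7° = 3.252 m; N'_4 = 172·cos22.7° − 10·3.252 = 126.2; c'Δl = 54.31; W sinα = 66.4
Slice 5: Δl = 2.9/cos36.1° = 3.589 m; N'_5 = 70·cos36.1° − 1·3.589 = 53.0; c'Δl = 59.94; W sinα = 41.2
Σc'Δl = 223.8 kN/m; ΣN' = 487.6 kN/m; ΣW sinα = 145.4 kN/m
Resisting = 223.8 + 487.6·tan22.2° = 223.8 + 199.0 = 422.8 kN/m
FS = 422.8 / 145.4 = 2.907

FS = 2.91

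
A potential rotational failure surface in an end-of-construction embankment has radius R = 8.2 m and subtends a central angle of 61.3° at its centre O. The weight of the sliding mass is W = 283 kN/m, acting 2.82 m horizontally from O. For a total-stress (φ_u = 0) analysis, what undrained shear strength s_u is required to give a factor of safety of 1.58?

s_u = 17.5 kPa

FS = s_u·L_a·R / (W·d), so s_u = FS·W·d / (L_a·R).
Arc length L_a = R·θ = 8.2·(61.3°·π/180) = 8.2·1.0699 = 8.77 m
s_u = 1.58·283·2.82 / (8.77·8.2) = 1260.9 / 71.94 = 17.53 kPa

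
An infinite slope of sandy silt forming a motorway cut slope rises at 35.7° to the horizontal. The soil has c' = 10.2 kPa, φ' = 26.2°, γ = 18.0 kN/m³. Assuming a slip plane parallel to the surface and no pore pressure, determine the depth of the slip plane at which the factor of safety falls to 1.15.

Setting FS = 1.15 in FS = [c' + γz cos²β tanφ'] / [γz sinβ cosβ] and solving for z:
z = c' / [γ cosβ (FS·sinβ − cosβ·tanφ')]
  = 10.2 / [18.0·cos35.7°·(1.15·sin35.7° − cos35.7°·tan26.2°)]
  = 10.2 / [18.0·0.8121·(1.15·0.5835 − 0.8121·0.4921)]
  = 10.2 / 3.9683 = 2.570 m

z = 2.57 m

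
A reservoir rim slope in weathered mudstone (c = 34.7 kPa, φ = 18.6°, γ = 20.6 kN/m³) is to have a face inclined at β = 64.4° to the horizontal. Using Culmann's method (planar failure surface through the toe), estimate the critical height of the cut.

H_c = 19.02 m

Culmann's analysis gives the critical failure plane at α_cr = (β + φ)/2 = (64.4 + 18.6)/2 = 41.5°, and the critical height
H_c = (4c/γ) · sinβ cosφ / [1 − cos(β − φ)]
    = (4·34.7/20.6) · sin64.4°·cos18.6° / [1 − cos(45.8°)]
    = 6.738 · 0.9018·0.9478 / [1 − 0.6972]
    = 6.738 · 0.8547 / 0.3028
    = 19.02 m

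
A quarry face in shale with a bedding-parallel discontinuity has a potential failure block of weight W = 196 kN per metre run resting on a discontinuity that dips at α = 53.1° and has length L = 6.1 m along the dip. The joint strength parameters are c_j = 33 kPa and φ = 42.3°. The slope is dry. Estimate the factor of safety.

Resolving the block weight along and normal to the plane and applying the Mohr–Coulomb strength on the joint:
N' = W cosα = 196·cos53.1° = 117.7 kN/m
Driving force T = W sinα = 196·sin53.1° = 156.7 kN/m
Resisting force R = c_j·L + N'·tanφ = 33·6.1 + 117.7·tan42.3° = 201.3 + 107.1 = 308.4 kN/m
FS = R / T = 308.4 / 156.7 = 1.968

FS = 1.97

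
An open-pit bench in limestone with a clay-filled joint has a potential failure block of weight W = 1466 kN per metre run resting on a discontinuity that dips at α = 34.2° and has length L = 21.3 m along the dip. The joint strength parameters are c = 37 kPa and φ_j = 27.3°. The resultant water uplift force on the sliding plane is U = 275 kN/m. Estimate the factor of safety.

FS = 1.54

Resolving the block weight along and normal to the plane and applying the Mohr–Coulomb strength on the joint:
N' = W cosα − U = 1466·cos34.2° − 275 = 937.5 kN/m
Driving force T = W sinα = 1466·sin34.2° = 824.0 kN/m
Resisting force R = c·L + N'·tanφ_j = 37·21.3 + 937.5·tan27.3° = 788.1 + 483.9 = 1272.0 kN/m
FS = R / T = 1272.0 / 824.0 = 1.544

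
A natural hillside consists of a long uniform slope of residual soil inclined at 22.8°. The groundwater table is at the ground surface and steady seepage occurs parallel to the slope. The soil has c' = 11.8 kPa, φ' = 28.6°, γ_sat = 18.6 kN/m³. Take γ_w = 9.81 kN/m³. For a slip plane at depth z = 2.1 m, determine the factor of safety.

FS = 1.46

With seepage parallel to the slope and the water table at the surface, the effective normal stress on the slip plane uses the buoyant unit weight γ' = γ_sat − γ_w while the driving shear stress uses γ_sat:
FS = [c' + γ' z cos²β tanφ'] / [γ_sat z sinβ cosβ]
γ' = 18.6 − 9.81 = 8.79 kN/m³
Numerator = 11.8 + 8.79·2.1·cos²22.8°·tan28.6° = 11.8 + 8.79·2.1·0.8498·0.5452 = 20.353 kPa
Denominator = 18.6·2.1·sin22.8°·cos22.8° = 18.6·2.1·0.3875·0.9219 = 13.954 kPa
FS = 20.353 / 13.954 = 1.459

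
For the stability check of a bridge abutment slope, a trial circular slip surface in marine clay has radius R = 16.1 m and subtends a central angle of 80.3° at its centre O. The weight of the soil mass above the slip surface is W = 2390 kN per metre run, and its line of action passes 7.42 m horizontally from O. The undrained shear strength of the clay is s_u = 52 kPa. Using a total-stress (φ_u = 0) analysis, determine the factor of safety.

FS = 1.07

Taking moments about the centre O, the resisting moment is provided by the undrained shear strength acting along the arc:
Arc length L_a = R·θ = 16.1·(80.3°·π/180) = 16.1·1.4015 = 22.56 m
M_R = s_u·L_a·R = 52·22.56·16.1 = 18890.7 kN·m/m
M_D = W·d = 2390·7.42 = 17733.8 kN·m/m
FS = M_R / M_D = 18890.7 / 17733.8 = 1.065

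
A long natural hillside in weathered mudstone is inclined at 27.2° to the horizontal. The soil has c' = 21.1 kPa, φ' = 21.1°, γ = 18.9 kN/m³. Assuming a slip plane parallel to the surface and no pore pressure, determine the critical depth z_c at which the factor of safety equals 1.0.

z_c = 11.02 m

Setting FS = 1.00 in FS = [c' + γz cos²β tanφ'] / [γz sinβ cosβ] and solving for z:
z = c' / [γ cosβ (FS·sinβ − cosβ·tanφ')]
  = 21.1 / [18.9·cos27.2°·(1.00·sin27.2° − cos27.2°·tan21.1°)]
  = 21.1 / [18.9·0.8894·(1.00·0.4571 − 0.8894·0.3859)]
  = 21.1 / 1.9147 = 11.020 m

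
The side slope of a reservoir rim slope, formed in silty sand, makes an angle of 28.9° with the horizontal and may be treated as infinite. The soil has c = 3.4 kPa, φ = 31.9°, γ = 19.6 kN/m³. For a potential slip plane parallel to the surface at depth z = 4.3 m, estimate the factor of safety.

For an infinite slope with a slip plane parallel to the surface (no pore pressure): FS = [c + γz cos²β tanφ] / [γz sinβ cosβ].
γz = 19.6·4.3 = 84.28 kN/m²
Numerator = 3.4 + 84.28·cos²28.9°·tan31.9° = 3.4 + 84.28·0.7664·0.6224 = 43.607 kPa
Denominator = 84.28·sin28.9°·cos28.9° = 84.28·0.4833·0.8755 = 35.659 kPa
FS = 43.607 / 35.659 = 1.223

FS = 1.22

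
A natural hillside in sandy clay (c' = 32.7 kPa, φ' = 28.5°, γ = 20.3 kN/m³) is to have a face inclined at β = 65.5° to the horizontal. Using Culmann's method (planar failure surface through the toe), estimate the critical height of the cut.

H_c = 25.59 m

Culmann's analysis gives the critical failure plane at α_cr = (β + φ')/2 = (65.5 + 28.5)/2 = 47.0°, and the critical height
H_c = (4c'/γ) · sinβ cosφ' / [1 − cos(β − φ')]
    = (4·32.7/20.3) · sin65.5°·cos28.5° / [1 − cos(37.0°)]
    = 6.443 · 0.9100·0.8788 / [1 − 0.7986]
    = 6.443 · 0.7997 / 0.2014
    = 25.59 m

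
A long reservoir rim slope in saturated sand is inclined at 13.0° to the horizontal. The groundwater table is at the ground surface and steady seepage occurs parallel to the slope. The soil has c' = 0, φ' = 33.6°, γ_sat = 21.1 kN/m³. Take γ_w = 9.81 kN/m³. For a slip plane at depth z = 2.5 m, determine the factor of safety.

With seepage parallel to the slope and the water table at the surface, the effective normal stress on the slip plane uses the buoyant unit weight γ' = γ_sat − γ_w while the driving shear stress uses γ_sat:
FS = [c' + γ' z cos²β tanφ'] / [γ_sat z sinβ cosβ]
(For c' = 0 this reduces to FS = (γ'/γ_sat)·tanφ'/tanβ.)
γ' = 21.1 − 9.81 = 11.29 kN/m³
Numerator = 0.0 + 11.29·2.5·cos²13.0°·tan33.6° = 0.0 + 11.29·2.5·0.9494·0.6644 = 17.804 kPa
Denominator = 21.1·2.5·sin13.0°·cos13.0° = 21.1·2.5·0.2250·0.9744 = 11.562 kPa
FS = 17.804 / 11.562 = 1.540

FS = 1.54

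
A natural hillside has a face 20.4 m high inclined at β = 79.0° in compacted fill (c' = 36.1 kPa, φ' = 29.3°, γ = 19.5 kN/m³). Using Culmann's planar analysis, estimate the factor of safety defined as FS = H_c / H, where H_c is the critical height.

H_c = (4c'/γ) · sinβ cosφ' / [1 − cos(β − φ')]
    = (4·36.1/19.5) · sin79.0°·cos29.3° / [1 − cos49.7°]
    = 7.405 · 0.8560 / 0.3532 = 17.95 m
FS = H_c / H = 17.95 / 20.4 = 0.880

FS = 0.88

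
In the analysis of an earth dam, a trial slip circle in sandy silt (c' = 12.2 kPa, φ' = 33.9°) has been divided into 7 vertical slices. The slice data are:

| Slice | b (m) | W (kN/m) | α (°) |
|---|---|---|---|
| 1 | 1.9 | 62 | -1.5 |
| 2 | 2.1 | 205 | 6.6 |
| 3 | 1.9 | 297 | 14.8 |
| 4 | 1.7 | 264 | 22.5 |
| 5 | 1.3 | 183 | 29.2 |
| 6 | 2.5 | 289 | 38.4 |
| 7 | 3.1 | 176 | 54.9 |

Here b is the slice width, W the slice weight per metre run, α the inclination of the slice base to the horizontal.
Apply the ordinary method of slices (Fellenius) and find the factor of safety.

Ordinary method of slices: FS = Σ[c'·Δl_i + (W_i cosα_i)·tanφ'] / Σ W_i sinα_i, with Δl_i = b_i / cosα_i.
Slice 1: Δl = 1.9/cos(-1.5°) = 1.901 m; N'_1 = 62·cos(-1.5°) = 62.0; c'Δl = 23.19; W sinα = -1.6
Slice 2: Δl = 2.1/cos6.6° = 2.114 m; N'_2 = 205·cos6.6° = 203.6; c'Δl = 25.79; W sinα = 23.6
Slice 3: Δl = 1.9/cos14.8° = 1.965 m; N'_3 = 297·cos14.8° = 287.1; c'Δl = 23.98; W sinα = 75.9
Slice 4: Δl = 1.7/cos22.5° = 1.840 m; N'_4 = 264·cos22.5° = 243.9; c'Δl = 22.45; W sinα = 101.0
Slice 5: Δl = 1.3/cos29.2° = 1.489 m; N'_5 = 183·cos29.2° = 159.7; c'Δl = 18.17; W sinα = 89.3
Slice 6: Δl = 2.5/cos38.4° = 3.190 m; N'_6 = 289·cos38.4° = 226.5; c'Δl = 38.92; W sinα = 179.5
Slice 7: Δl = 3.1/cos54.9° = 5.391 m; N'_7 = 176·cos54.9° = 101.2; c'Δl = 65.77; W sinα = 144.0
Σc'Δl = 218.3 kN/m; ΣN' = 1284.1 kN/m; ΣW sinα = 611.6 kN/m
Resisting = 218.3 + 1284.1·tan33.9° = 218.3 + 862.9 = 1081.1 kN/m
FS = 1081.1 / 611.6 = 1.768

FS = 1.77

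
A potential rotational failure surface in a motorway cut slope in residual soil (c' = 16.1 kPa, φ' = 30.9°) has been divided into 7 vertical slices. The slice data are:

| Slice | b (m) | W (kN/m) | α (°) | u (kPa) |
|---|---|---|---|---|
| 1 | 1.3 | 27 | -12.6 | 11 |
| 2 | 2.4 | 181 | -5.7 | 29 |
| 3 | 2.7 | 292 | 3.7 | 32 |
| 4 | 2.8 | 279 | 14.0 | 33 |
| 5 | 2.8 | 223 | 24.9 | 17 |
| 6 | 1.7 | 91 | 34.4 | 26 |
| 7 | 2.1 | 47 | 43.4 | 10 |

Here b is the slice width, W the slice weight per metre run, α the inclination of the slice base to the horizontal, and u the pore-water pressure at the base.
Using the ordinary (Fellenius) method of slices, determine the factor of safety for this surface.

Ordinary method of slices: FS = Σ[c'·Δl_i + (W_i cosα_i − u_i·Δl_i)·tanφ'] / Σ W_i sinα_i, with Δl_i = b_i / cosα_i.
Slice 1: Δl = 1.3/cos(-12.6°) = 1.332 m; N'_1 = 27·cos(-12.6°) − 11·1.332 = 11.7; c'Δl = 21.45; W sinα = -5.9
Slice 2: Δl = 2.4/cos(-5.7°) = 2.412 m; N'_2 = 181·cos(-5.7°) − 29·2.412 = 110.2; c'Δl = 38.83; W sinα = -18.0
Slice 3: Δl = 2.7/cos3.7° = 2.706 m; N'_3 = 292·cos3.7° − 32·2.706 = 204.8; c'Δl = 43.56; W sinα = 18.8
Slice 4: Δl = 2.8/cos14.0° = 2.886 m; N'_4 = 279·cos14.0° − 33·2.886 = 175.5; c'Δl = 46.46; W sinα = 67.5
Slice 5: Δl = 2.8/cos24.9° = 3.087 m; N'_5 = 223·cos24.9° − 17·3.087 = 149.8; c'Δl = 49.70; W sinα = 93.9
Slice 6: Δl = 1.7/cos34.4° = 2.060 m; N'_6 = 91·cos34.4° − 26·2.060 = 21.5; c'Δl = 33.17; W sinα = 51.4
Slice 7: Δl = 2.1/cos43.4° = 2.890 m; N'_7 = 47·cos43.4° − 10·2.890 = 5.2; c'Δl = 46.53; W sinα = 32.3
Σc'Δl = 279.7 kN/m; ΣN' = 678.7 kN/m; ΣW sinα = 240.1 kN/m
Resisting = 279.7 + 678.7·tan30.9° = 279.7 + 406.2 = 685.9 kN/m
FS = 685.9 / 240.1 = 2.857

FS = 2.86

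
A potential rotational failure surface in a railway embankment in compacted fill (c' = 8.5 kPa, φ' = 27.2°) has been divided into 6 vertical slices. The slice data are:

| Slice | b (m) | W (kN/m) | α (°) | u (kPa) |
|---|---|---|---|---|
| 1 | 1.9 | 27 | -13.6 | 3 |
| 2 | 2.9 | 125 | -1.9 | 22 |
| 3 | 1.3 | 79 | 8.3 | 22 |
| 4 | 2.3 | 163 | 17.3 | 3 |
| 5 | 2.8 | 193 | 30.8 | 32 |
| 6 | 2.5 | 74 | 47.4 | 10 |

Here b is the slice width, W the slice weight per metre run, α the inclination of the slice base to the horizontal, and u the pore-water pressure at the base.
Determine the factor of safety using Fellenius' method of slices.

Ordinary method of slices: FS = Σ[c'·Δl_i + (W_i cosα_i − u_i·Δl_i)·tanφ'] / Σ W_i sinα_i, with Δl_i = b_i / cosα_i.
Slice 1: Δl = 1.9/cos(-13.6°) = 1.955 m; N'_1 = 27·cos(-13.6°) − 3·1.955 = 20.4; c'Δl = 16.62; W sinα = -6.3
Slice 2: Δl = 2.9/cos(-1.9°) = 2.902 m; N'_2 = 125·cos(-1.9°) − 22·2.902 = 61.1; c'Δl = 24.66; W sinα = -4.1
Slice 3: Δl = 1.3/cos8.3° = 1.314 m; N'_3 = 79·cos8.3° − 22·1.314 = 49.3; c'Δl = 11.17; W sinα = 11.4
Slice 4: Δl = 2.3/cos17.3° = 2.409 m; N'_4 = 163·cos17.3° − 3·2.409 = 148.4; c'Δl = 20.48; W sinα = 48.5
Slice 5: Δl = 2.8/cos30.8° = 3.260 m; N'_5 = 193·cos30.8° − 32·3.260 = 61.5; c'Δl = 27.71; W sinα = 98.8
Slice 6: Δl = 2.5/cos47.4° = 3.693 m; N'_6 = 74·cos47.4° − 10·3.693 = 13.2; c'Δl = 31.39; W sinα = 54.5
Σc'Δl = 132.0 kN/m; ΣN' = 353.8 kN/m; ΣW sinα = 202.7 kN/m
Resisting = 132.0 + 353.8·tan27.2° = 132.0 + 181.8 = 313.8 kN/m
FS = 313.8 / 202.7 = 1.548

FS = 1.55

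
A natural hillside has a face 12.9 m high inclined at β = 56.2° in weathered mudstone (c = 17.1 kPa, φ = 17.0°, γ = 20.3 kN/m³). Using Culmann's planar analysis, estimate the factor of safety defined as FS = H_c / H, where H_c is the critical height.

H_c = (4c/γ) · sinβ cosφ / [1 − cos(β − φ)]
    = (4·17.1/20.3) · sin56.2°·cos17.0° / [1 − cos39.2°]
    = 3.369 · 0.7947 / 0.2251 = 11.90 m
FS = H_c / H = 11.90 / 12.9 = 0.922

FS = 0.92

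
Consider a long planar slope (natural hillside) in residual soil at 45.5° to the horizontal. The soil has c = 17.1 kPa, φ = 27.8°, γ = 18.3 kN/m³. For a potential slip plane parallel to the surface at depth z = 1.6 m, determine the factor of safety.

For an infinite slope with a slip plane parallel to the surface (no pore pressure): FS = [c + γz cos²β tanφ] / [γz sinβ cosβ].
γz = 18.3·1.6 = 29.28 kN/m²
Numerator = 17.1 + 29.28·cos²45.5°·tan27.8° = 17.1 + 29.28·0.4913·0.5272 = 24.684 kPa
Denominator = 29.28·sin45.5°·cos45.5° = 29.28·0.7133·0.7009 = 14.638 kPa
FS = 24.684 / 14.638 = 1.686

FS = 1.69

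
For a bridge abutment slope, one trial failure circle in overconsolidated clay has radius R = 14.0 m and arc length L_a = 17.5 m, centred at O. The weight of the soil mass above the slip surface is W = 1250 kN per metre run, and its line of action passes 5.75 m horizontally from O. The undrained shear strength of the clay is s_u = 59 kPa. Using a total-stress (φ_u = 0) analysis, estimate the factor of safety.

Taking moments about the centre O, the resisting moment is provided by the undrained shear strength acting along the arc:
M_R = s_u·L_a·R = 59·17.50·14.0 = 14455.0 kN·m/m
M_D = W·d = 1250·5.75 = 7187.5 kN·m/m
FS = M_R / M_D = 14455.0 / 7187.5 = 2.011

FS = 2.01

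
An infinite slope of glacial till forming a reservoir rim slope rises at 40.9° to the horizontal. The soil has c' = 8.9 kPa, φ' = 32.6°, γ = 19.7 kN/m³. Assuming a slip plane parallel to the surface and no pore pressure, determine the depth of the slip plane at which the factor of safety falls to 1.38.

z = 1.42 m

Setting FS = 1.38 in FS = [c' + γz cos²β tanφ'] / [γz sinβ cosβ] and solving for z:
z = c' / [γ cosβ (FS·sinβ − cosβ·tanφ')]
  = 8.9 / [19.7·cos40.9°·(1.38·sin40.9° − cos40.9°·tan32.6°)]
  = 8.9 / [19.7·0.7559·(1.38·0.6547 − 0.7559·0.6395)]
  = 8.9 / 6.2562 = 1.423 m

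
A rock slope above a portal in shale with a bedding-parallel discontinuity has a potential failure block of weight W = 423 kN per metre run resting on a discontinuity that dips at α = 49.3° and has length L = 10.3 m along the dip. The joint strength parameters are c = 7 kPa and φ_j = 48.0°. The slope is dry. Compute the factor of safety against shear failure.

FS = 1.18

Resolving the block weight along and normal to the plane and applying the Mohr–Coulomb strength on the joint:
N' = W cosα = 423·cos49.3° = 275.8 kN/m
Driving force T = W sinα = 423·sin49.3° = 320.7 kN/m
Resisting force R = c·L + N'·tanφ_j = 7·10.3 + 275.8·tan48.0° = 72.1 + 306.3 = 378.4 kN/m
FS = R / T = 378.4 / 320.7 = 1.180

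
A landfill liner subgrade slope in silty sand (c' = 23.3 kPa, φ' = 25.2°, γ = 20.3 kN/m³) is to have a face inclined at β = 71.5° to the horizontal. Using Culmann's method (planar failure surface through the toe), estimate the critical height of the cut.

H_c = 12.74 m

Culmann's analysis gives the critical failure plane at α_cr = (β + φ')/2 = (71.5 + 25.2)/2 = 48.4°, and the critical height
H_c = (4c'/γ) · sinβ cosφ' / [1 − cos(β − φ')]
    = (4·23.3/20.3) · sin71.5°·cos25.2° / [1 − cos(46.3°)]
    = 4.591 · 0.9483·0.9048 / [1 − 0.6909]
    = 4.591 · 0.8581 / 0.3091
    = 12.74 m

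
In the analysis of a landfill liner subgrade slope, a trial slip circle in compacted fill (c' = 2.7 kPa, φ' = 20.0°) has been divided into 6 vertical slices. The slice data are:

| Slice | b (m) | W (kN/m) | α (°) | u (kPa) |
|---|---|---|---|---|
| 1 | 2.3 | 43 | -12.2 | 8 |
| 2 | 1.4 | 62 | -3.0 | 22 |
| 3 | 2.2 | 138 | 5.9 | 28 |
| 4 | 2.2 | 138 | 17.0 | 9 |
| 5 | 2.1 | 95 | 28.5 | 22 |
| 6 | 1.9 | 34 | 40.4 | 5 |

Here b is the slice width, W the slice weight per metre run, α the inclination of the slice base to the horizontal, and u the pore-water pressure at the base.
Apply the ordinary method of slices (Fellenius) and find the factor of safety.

Ordinary method of slices: FS = Σ[c'·Δl_i + (W_i cosα_i − u_i·Δl_i)·tanφ'] / Σ W_i sinα_i, with Δl_i = b_i / cosα_i.
Slice 1: Δl = 2.3/cos(-12.2°) = 2.353 m; N'_1 = 43·cos(-12.2°) − 8·2.353 = 23.2; c'Δl = 6.35; W sinα = -9.1
Slice 2: Δl = 1.4/cos(-3.0°) = 1.402 m; N'_2 = 62·cos(-3.0°) − 22·1.402 = 31.1; c'Δl = 3.79; W sinα = -3.2
Slice 3: Δl = 2.2/cos5.9° = 2.212 m; N'_3 = 138·cos5.9° − 28·2.212 = 75.3; c'Δl = 5.97; W sinα = 14.2
Slice 4: Δl = 2.2/cos17.0° = 2.301 m; N'_4 = 138·cos17.0° − 9·2.301 = 111.3; c'Δl = 6.21; W sinα = 40.3
Slice 5: Δl = 2.1/cos28.5° = 2.390 m; N'_5 = 95·cos28.5° − 22·2.390 = 30.9; c'Δl = 6.45; W sinα = 45.3
Slice 6: Δl = 1.9/cos40.4° = 2.495 m; N'_6 = 34·cos40.4° − 5·2.495 = 13.4; c'Δl = 6.74; W sinα = 22.0
Σc'Δl = 35.5 kN/m; ΣN' = 285.2 kN/m; ΣW sinα = 109.6 kN/m
Resisting = 35.5 + 285.2·tan20.0° = 35.5 + 103.8 = 139.3 kN/m
FS = 139.3 / 109.6 = 1.272

FS = 1.27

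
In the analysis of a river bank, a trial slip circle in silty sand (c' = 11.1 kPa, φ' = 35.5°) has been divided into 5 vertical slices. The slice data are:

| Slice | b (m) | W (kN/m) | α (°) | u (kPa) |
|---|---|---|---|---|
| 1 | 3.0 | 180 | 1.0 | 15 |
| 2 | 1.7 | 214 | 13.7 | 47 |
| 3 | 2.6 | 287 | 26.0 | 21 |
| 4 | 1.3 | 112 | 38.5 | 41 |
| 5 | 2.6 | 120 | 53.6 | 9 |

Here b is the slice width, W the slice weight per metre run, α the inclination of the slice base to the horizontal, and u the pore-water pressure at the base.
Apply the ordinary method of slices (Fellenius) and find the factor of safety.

FS = 1.49

Ordinary method of slices: FS = Σ[c'·Δl_i + (W_i cosα_i − u_i·Δl_i)·tanφ'] / Σ W_i sinα_i, with Δl_i = b_i / cosα_i.
Slice 1: Δl = 3.0/cos1.0° = 3.000 m; N'_1 = 180·cos1.0° − 15·3.000 = 135.0; c'Δl = 33.31; W sinα = 3.1
Slice 2: Δl = 1.7/cos13.7° = 1.750 m; N'_2 = 214·cos13.7° − 47·1.750 = 125.7; c'Δl = 19.42; W sinα = 50.7
Slice 3: Δl = 2.6/cos26.0° = 2.893 m; N'_3 = 287·cos26.0° − 21·2.893 = 197.2; c'Δl = 32.11; W sinα = 125.8
Slice 4: Δl = 1.3/cos38.5° = 1.661 m; N'_4 = 112·cos38.5° − 41·1.661 = 19.5; c'Δl = 18.44; W sinα = 69.7
Slice 5: Δl = 2.6/cos53.6° = 4.381 m; N'_5 = 120·cos53.6° − 9·4.381 = 31.8; c'Δl = 48.63; W sinα = 96.6
Σc'Δl = 151.9 kN/m; ΣN' = 509.2 kN/m; ΣW sinα = 345.9 kN/m
Resisting = 151.9 + 509.2·tan35.5° = 151.9 + 363.2 = 515.1 kN/m
FS = 515.1 / 345.9 = 1.489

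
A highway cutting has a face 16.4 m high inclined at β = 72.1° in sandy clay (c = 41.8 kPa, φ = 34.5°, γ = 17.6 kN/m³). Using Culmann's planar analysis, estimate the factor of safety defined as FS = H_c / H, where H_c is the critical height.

H_c = (4c/γ) · sinβ cosφ / [1 − cos(β − φ)]
    = (4·41.8/17.6) · sin72.1°·cos34.5° / [1 − cos37.6°]
    = 9.500 · 0.7842 / 0.2077 = 35.87 m
FS = H_c / H = 35.87 / 16.4 = 2.187

FS = 2.19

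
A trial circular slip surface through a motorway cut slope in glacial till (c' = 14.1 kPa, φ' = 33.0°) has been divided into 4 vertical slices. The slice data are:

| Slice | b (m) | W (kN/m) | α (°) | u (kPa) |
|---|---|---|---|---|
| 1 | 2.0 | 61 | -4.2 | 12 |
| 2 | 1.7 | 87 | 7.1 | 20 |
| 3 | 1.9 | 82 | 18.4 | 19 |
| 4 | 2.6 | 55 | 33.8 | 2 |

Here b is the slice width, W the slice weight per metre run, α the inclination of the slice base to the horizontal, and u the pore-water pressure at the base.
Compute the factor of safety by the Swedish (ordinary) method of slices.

FS = 3.73

Ordinary method of slices: FS = Σ[c'·Δl_i + (W_i cosα_i − u_i·Δl_i)·tanφ'] / Σ W_i sinα_i, with Δl_i = b_i / cosα_i.
Slice 1: Δl = 2.0/cos(-4.2°) = 2.005 m; N'_1 = 61·cos(-4.2°) − 12·2.005 = 36.8; c'Δl = 28.28; W sinα = -4.5
Slice 2: Δl = 1.7/cos7.1° = 1.713 m; N'_2 = 87·cos7.1° − 20·1.713 = 52.1; c'Δl = 24.16; W sinα = 10.8
Slice 3: Δl = 1.9/cos18.4° = 2.002 m; N'_3 = 82·cos18.4° − 19·2.002 = 39.8; c'Δl = 28.23; W sinα = 25.9
Slice 4: Δl = 2.6/cos33.8° = 3.129 m; N'_4 = 55·cos33.8° − 2·3.129 = 39.4; c'Δl = 44.12; W sinα = 30.6
Σc'Δl = 124.8 kN/m; ΣN' = 168.1 kN/m; ΣW sinα = 62.8 kN/m
Resisting = 124.8 + 168.1·tan33.0° = 124.8 + 109.1 = 233.9 kN/m
FS = 233.9 / 62.8 = 3.727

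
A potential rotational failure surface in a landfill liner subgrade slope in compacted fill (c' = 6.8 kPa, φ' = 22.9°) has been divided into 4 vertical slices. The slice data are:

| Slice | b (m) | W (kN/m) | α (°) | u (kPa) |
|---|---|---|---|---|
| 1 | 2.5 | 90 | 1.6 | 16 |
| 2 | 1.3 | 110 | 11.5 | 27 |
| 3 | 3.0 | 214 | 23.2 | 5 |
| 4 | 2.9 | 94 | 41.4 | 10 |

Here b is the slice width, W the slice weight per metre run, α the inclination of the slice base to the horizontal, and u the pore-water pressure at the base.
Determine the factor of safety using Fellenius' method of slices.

Ordinary method of slices: FS = Σ[c'·Δl_i + (W_i cosα_i − u_i·Δl_i)·tanφ'] / Σ W_i sinα_i, with Δl_i = b_i / cosα_i.
Slice 1: Δl = 2.5/cos1.6° = 2.501 m; N'_1 = 90·cos1.6° − 16·2.501 = 49.9; c'Δl = 17.01; W sinα = 2.5
Slice 2: Δl = 1.3/cos11.5° = 1.327 m; N'_2 = 110·cos11.5° − 27·1.327 = 72.0; c'Δl = 9.02; W sinα = 21.9
Slice 3: Δl = 3.0/cos23.2° = 3.264 m; N'_3 = 214·cos23.2° − 5·3.264 = 180.4; c'Δl = 22.19; W sinα = 84.3
Slice 4: Δl = 2.9/cos41.4° = 3.866 m; N'_4 = 94·cos41.4° − 10·3.866 = 31.8; c'Δl = 26.29; W sinα = 62.2
Σc'Δl = 74.5 kN/m; ΣN' = 334.1 kN/m; ΣW sinα = 170.9 kN/m
Resisting = 74.5 + 334.1·tan22.9° = 74.5 + 141.1 = 215.7 kN/m
FS = 215.7 / 170.9 = 1.262

FS = 1.26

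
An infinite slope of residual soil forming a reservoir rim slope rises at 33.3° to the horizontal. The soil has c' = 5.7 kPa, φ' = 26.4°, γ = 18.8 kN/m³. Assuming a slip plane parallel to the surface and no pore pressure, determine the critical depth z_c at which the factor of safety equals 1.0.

Setting FS = 1.00 in FS = [c' + γz cos²β tanφ'] / [γz sinβ cosβ] and solving for z:
z = c' / [γ cosβ (FS·sinβ − cosβ·tanφ')]
  = 5.7 / [18.8·cos33.3°·(1.00·sin33.3° − cos33.3°·tan26.4°)]
  = 5.7 / [18.8·0.8358·(1.00·0.5490 − 0.8358·0.4964)]
  = 5.7 / 2.1075 = 2.705 m

z_c = 2.70 m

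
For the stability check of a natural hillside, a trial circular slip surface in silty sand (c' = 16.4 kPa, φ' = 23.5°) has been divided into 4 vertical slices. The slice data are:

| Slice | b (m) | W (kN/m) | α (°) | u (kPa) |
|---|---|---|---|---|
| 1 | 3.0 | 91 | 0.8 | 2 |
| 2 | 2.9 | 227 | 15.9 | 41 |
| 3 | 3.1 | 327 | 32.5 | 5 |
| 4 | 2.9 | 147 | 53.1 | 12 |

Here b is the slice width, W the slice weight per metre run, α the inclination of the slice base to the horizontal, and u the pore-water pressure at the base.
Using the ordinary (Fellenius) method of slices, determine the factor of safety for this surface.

FS = 1.24

Ordinary method of slices: FS = Σ[c'·Δl_i + (W_i cosα_i − u_i·Δl_i)·tanφ'] / Σ W_i sinα_i, with Δl_i = b_i / cosα_i.
Slice 1: Δl = 3.0/cos0.8° = 3.000 m; N'_1 = 91·cos0.8° − 2·3.000 = 85.0; c'Δl = 49.20; W sinα = 1.3
Slice 2: Δl = 2.9/cos15.9° = 3.015 m; N'_2 = 227·cos15.9° − 41·3.015 = 94.7; c'Δl = 49.45; W sinα = 62.2
Slice 3: Δl = 3.1/cos32.5° = 3.676 m; N'_3 = 327·cos32.5° − 5·3.676 = 257.4; c'Δl = 60.28; W sinα = 175.7
Slice 4: Δl = 2.9/cos53.1° = 4.830 m; N'_4 = 147·cos53.1° − 12·4.830 = 30.3; c'Δl = 79.21; W sinα = 117.6
Σc'Δl = 238.1 kN/m; ΣN' = 467.4 kN/m; ΣW sinα = 356.7 kN/m
Resisting = 238.1 + 467.4·tan23.5° = 238.1 + 203.2 = 441.4 kN/m
FS = 441.4 / 356.7 = 1.237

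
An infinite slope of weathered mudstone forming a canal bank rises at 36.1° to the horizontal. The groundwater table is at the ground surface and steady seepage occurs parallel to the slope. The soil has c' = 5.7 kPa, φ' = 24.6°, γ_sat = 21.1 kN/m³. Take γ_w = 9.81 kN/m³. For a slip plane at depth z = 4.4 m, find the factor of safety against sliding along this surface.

With seepage parallel to the slope and the water table at the surface, the effective normal stress on the slip plane uses the buoyant unit weight γ' = γ_sat − γ_w while the driving shear stress uses γ_sat:
FS = [c' + γ' z cos²β tanφ'] / [γ_sat z sinβ cosβ]
γ' = 21.1 − 9.81 = 11.29 kN/m³
Numerator = 5.7 + 11.29·4.4·cos²36.1°·tan24.6° = 5.7 + 11.29·4.4·0.6528·0.4578 = 20.548 kPa
Denominator = 21.1·4.4·sin36.1°·cos36.1° = 21.1·4.4·0.5892·0.8080 = 44.198 kPa
FS = 20.548 / 44.198 = 0.465

FS = 0.46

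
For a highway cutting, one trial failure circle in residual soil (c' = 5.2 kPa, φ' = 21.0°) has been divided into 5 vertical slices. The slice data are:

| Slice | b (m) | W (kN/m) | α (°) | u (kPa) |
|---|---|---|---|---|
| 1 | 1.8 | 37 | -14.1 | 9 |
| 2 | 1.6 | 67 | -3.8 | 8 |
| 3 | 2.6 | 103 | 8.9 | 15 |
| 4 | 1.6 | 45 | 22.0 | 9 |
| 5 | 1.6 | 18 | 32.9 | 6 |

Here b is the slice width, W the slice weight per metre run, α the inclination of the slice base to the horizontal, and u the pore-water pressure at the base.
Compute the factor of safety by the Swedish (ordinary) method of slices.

Ordinary method of slices: FS = Σ[c'·Δl_i + (W_i cosα_i − u_i·Δl_i)·tanφ'] / Σ W_i sinα_i, with Δl_i = b_i / cosα_i.
Slice 1: Δl = 1.8/cos(-14.1°) = 1.856 m; N'_1 = 37·cos(-14.1°) − 9·1.856 = 19.2; c'Δl = 9.65; W sinα = -9.0
Slice 2: Δl = 1.6/cos(-3.8°) = 1.604 m; N'_2 = 67·cos(-3.8°) − 8·1.604 = 54.0; c'Δl = 8.34; W sinα = -4.4
Slice 3: Δl = 2.6/cos8.9° = 2.632 m; N'_3 = 103·cos8.9° − 15·2.632 = 62.3; c'Δl = 13.68; W sinα = 15.9
Slice 4: Δl = 1.6/cos22.0° = 1.726 m; N'_4 = 45·cos22.0° − 9·1.726 = 26.2; c'Δl = 8.97; W sinα = 16.9
Slice 5: Δl = 1.6/cos32.9° = 1.906 m; N'_5 = 18·cos32.9° − 6·1.906 = 3.7; c'Δl = 9.91; W sinα = 9.8
Σc'Δl = 50.6 kN/m; ΣN' = 165.4 kN/m; ΣW sinα = 29.1 kN/m
Resisting = 50.6 + 165.4·tan21.0° = 50.6 + 63.5 = 114.0 kN/m
FS = 114.0 / 29.1 = 3.917

FS = 3.92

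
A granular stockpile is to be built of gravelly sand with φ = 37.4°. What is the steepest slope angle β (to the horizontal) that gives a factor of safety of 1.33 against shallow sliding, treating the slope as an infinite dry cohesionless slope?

β = 29.9°

For an infinite dry cohesionless slope FS = tanφ/tanβ, so tanβ = tanφ / FS.
tanβ = tan37.4° / 1.33 = 0.7646 / 1.33 = 0.5749
β = arctan(0.5749) = 29.89°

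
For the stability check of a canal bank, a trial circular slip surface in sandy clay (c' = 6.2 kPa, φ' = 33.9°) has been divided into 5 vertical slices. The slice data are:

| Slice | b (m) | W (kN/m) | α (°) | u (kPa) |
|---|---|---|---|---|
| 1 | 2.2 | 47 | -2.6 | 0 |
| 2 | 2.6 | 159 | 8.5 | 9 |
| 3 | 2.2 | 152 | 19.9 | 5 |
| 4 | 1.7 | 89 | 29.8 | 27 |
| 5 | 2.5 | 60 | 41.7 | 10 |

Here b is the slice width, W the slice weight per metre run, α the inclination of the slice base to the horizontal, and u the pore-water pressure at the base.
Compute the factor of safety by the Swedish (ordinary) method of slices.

FS = 1.98

Ordinary method of slices: FS = Σ[c'·Δl_i + (W_i cosα_i − u_i·Δl_i)·tanφ'] / Σ W_i sinα_i, with Δl_i = b_i / cosα_i.
Slice 1: Δl = 2.2/cos(-2.6°) = 2.202 m; N'_1 = 47·cos(-2.6°) − 0·2.202 = 47.0; c'Δl = 13.65; W sinα = -2.1
Slice 2: Δl = 2.6/cos8.5° = 2.629 m; N'_2 = 159·cos8.5° − 9·2.629 = 133.6; c'Δl = 16.30; W sinα = 23.5
Slice 3: Δl = 2.2/cos19.9° = 2.340 m; N'_3 = 152·cos19.9° − 5·2.340 = 131.2; c'Δl = 14.51; W sinα = 51.7
Slice 4: Δl = 1.7/cos29.8° = 1.959 m; N'_4 = 89·cos29.8° − 27·1.959 = 24.3; c'Δl = 12.15; W sinα = 44.2
Slice 5: Δl = 2.5/cos41.7° = 3.348 m; N'_5 = 60·cos41.7° − 10·3.348 = 11.3; c'Δl = 20.76; W sinα = 39.9
Σc'Δl = 77.4 kN/m; ΣN' = 347.4 kN/m; ΣW sinα = 157.3 kN/m
Resisting = 77.4 + 347.4·tan33.9° = 77.4 + 233.5 = 310.8 kN/m
FS = 310.8 / 157.3 = 1.977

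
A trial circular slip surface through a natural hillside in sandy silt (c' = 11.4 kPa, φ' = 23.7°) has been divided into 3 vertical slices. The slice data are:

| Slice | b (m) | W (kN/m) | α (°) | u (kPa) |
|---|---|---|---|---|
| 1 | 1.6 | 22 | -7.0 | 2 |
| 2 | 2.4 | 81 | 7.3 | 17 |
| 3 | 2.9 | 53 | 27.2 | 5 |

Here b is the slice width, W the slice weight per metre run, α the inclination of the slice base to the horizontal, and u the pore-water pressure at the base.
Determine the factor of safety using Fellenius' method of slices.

FS = 3.83

Ordinary method of slices: FS = Σ[c'·Δl_i + (W_i cosα_i − u_i·Δl_i)·tanφ'] / Σ W_i sinα_i, with Δl_i = b_i / cosα_i.
Slice 1: Δl = 1.6/cos(-7.0°) = 1.612 m; N'_1 = 22·cos(-7.0°) − 2·1.612 = 18.6; c'Δl = 18.38; W sinα = -2.7
Slice 2: Δl = 2.4/cos7.3° = 2.420 m; N'_2 = 81·cos7.3° − 17·2.420 = 39.2; c'Δl = 27.58; W sinα = 10.3
Slice 3: Δl = 2.9/cos27.2° = 3.261 m; N'_3 = 53·cos27.2° − 5·3.261 = 30.8; c'Δl = 37.17; W sinα = 24.2
Σc'Δl = 83.1 kN/m; ΣN' = 88.7 kN/m; ΣW sinα = 31.8 kN/m
Resisting = 83.1 + 88.7·tan23.7° = 83.1 + 38.9 = 122.0 kN/m
FS = 122.0 / 31.8 = 3.834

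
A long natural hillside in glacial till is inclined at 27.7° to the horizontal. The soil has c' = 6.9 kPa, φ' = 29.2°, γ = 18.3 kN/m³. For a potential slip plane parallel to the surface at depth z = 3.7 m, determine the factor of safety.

For an infinite slope with a slip plane parallel to the surface (no pore pressure): FS = [c' + γz cos²β tanφ'] / [γz sinβ cosβ].
γz = 18.3·3.7 = 67.71 kN/m²
Numerator = 6.9 + 67.71·cos²27.7°·tan29.2° = 6.9 + 67.71·0.7839·0.5589 = 36.565 kPa
Denominator = 67.71·sin27.7°·cos27.7° = 67.71·0.4648·0.8854 = 27.867 kPa
FS = 36.565 / 27.867 = 1.312

FS = 1.31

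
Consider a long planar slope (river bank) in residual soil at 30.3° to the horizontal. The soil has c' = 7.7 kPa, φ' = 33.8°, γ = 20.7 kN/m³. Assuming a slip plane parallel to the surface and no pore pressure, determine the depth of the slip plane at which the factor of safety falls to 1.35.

z = 4.18 m

Setting FS = 1.35 in FS = [c' + γz cos²β tanφ'] / [γz sinβ cosβ] and solving for z:
z = c' / [γ cosβ (FS·sinβ − cosβ·tanφ')]
  = 7.7 / [20.7·cos30.3°·(1.35·sin30.3° − cos30.3°·tan33.8°)]
  = 7.7 / [20.7·0.8634·(1.35·0.5045 − 0.8634·0.6694)]
  = 7.7 / 1.8430 = 4.178 m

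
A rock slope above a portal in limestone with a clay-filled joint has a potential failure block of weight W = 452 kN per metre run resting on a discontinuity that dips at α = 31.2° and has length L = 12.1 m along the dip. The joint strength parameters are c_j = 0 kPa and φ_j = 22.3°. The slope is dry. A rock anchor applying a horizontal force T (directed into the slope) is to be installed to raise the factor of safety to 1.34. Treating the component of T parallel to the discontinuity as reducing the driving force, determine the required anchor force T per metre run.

Resolving forces along and normal to the sliding plane, with the horizontal anchor force T adding T·sinα to the effective normal force and T·cosα acting up the plane against the driving force:
FS = [c_jL + (W cosα + T sinα) tanφ_j] / [W sinα − T cosα]
Without the anchor: N' = 386.6 kN/m, driving T_d = 234.1 kN/m, resisting R = 0·12.1 + 386.6·tan22.3° = 158.6 kN/m, FS = 0.68.
Setting FS = 1.34 and solving for T:
1.34·(234.1 − T cos31.2°) = 158.6 + T sin31.2°·tan22.3°
T·(sin31.2°·tan22.3° + 1.34·cos31.2°) = 1.34·234.1 − 158.6
T·(0.5180·0.4101 + 1.34·0.8554) = 313.8 − 158.6 = 155.2
T·1.3586 = 155.2
T = 114.2 kN/m

T = 114 kN/m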